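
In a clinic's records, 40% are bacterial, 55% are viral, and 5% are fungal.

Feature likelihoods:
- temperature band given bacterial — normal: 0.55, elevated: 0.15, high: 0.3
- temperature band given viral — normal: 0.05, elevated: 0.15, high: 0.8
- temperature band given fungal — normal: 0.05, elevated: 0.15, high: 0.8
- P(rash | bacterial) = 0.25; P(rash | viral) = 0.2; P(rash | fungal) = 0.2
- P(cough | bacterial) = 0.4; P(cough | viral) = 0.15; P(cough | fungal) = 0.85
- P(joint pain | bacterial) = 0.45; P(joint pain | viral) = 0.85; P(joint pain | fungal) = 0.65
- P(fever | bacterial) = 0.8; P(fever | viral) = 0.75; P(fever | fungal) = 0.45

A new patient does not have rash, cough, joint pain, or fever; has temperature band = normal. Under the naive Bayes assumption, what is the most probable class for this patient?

bacterial: 0.4 × 0.55 × (1−0.25) × (1−0.4) × (1−0.45) × (1−0.8) = 0.01089
viral: 0.55 × 0.05 × (1−0.2) × (1−0.15) × (1−0.85) × (1−0.75) = 0.00070125
fungal: 0.05 × 0.05 × (1−0.2) × (1−0.85) × (1−0.65) × (1−0.45) = 0.00005775
Highest score → bacterial.

bacterial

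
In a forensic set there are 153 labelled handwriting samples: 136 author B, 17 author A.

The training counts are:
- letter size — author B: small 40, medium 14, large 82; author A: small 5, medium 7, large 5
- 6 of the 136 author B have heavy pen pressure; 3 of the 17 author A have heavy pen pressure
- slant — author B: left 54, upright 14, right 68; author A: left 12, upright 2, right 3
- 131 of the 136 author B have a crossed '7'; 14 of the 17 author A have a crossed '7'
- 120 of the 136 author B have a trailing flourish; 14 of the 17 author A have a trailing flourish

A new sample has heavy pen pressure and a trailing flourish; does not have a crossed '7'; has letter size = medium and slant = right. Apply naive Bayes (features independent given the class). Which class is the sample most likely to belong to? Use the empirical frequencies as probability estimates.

author A

author B: (136/153) × (14/136) × (6/136) × (68/136) × (5/136) × (120/136) ≈ 0.0000654775
author A: (17/153) × (7/17) × (3/17) × (3/17) × (3/17) × (14/17) ≈ 0.000207063
Highest score → author A.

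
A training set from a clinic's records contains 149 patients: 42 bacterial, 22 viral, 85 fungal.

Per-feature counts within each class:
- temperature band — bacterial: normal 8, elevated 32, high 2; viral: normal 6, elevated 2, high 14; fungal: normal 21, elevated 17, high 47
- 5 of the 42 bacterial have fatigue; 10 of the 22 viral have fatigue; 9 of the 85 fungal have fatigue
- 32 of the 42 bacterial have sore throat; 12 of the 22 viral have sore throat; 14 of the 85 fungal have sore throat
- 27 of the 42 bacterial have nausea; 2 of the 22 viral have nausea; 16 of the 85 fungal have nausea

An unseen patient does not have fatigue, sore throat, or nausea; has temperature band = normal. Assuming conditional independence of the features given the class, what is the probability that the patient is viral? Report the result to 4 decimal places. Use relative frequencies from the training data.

0.0921

bacterial: (42/149) × (8/42) × (37/42) × (10/42) × (15/42) ≈ 0.00402206
viral: (22/149) × (6/22) × (12/22) × (10/22) × (20/22) ≈ 0.00907629
fungal: (85/149) × (21/85) × (76/85) × (71/85) × (69/85) ≈ 0.0854471
P(viral | x) = 0.00907629 / 0.09854545 ≈ 0.0921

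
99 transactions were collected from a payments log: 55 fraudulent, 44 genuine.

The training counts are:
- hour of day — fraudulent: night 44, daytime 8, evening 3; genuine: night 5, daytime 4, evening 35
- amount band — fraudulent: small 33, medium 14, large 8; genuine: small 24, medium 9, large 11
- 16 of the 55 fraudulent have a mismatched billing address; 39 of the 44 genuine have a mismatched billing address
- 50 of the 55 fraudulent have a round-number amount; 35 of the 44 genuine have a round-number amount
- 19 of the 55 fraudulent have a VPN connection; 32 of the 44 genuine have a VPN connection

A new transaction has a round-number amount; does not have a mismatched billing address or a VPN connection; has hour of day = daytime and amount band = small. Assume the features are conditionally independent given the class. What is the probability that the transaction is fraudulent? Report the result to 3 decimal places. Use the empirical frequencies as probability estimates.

0.974

fraudulent: (55/99) × (8/55) × (33/55) × (39/55) × (50/55) × (36/55) ≈ 0.0204576
genuine: (44/99) × (4/44) × (24/44) × (5/44) × (35/44) × (12/44) ≈ 0.000543306
P(fraudulent | x) = 0.0204576 / 0.021000906 ≈ 0.974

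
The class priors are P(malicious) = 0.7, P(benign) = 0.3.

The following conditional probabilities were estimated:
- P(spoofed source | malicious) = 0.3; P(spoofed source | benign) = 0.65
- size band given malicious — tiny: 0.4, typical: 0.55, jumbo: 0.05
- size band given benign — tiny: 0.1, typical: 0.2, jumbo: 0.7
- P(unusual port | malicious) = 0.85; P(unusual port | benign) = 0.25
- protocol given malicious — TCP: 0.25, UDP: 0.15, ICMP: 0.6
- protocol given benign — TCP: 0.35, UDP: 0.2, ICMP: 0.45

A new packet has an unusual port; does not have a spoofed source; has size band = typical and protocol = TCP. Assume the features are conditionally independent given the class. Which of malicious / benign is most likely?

malicious: 0.7 × (1−0.3) × 0.55 × 0.85 × 0.25 = 0.05726875
benign: 0.3 × (1−0.65) × 0.2 × 0.25 × 0.35 = 0.0018375
Highest score → malicious.

malicious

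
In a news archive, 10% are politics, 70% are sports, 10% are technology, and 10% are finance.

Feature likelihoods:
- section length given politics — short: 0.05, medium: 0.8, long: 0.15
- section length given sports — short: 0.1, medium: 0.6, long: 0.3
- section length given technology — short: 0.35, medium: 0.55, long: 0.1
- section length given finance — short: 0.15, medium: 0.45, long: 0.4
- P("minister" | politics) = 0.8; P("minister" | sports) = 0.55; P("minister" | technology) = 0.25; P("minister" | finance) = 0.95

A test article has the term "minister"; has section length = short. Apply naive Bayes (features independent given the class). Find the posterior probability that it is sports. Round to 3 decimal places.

0.588

politics: 0.1 × 0.05 × 0.8 = 0.004
sports: 0.7 × 0.1 × 0.55 = 0.0385
technology: 0.1 × 0.35 × 0.25 = 0.00875
finance: 0.1 × 0.15 × 0.95 = 0.01425
P(sports | x) = 0.0385 / 0.0655 ≈ 0.588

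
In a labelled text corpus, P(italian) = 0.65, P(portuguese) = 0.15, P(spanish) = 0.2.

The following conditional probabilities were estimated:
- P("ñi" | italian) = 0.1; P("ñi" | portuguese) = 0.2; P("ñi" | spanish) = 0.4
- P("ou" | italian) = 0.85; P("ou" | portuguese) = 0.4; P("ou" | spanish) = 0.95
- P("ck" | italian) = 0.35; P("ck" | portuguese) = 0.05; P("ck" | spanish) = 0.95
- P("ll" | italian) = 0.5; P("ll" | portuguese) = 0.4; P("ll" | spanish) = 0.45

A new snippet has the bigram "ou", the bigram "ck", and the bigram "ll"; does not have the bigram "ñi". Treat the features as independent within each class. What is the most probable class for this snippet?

italian: 0.65 × (1−0.1) × 0.85 × 0.35 × 0.5 = 0.08701875
portuguese: 0.15 × (1−0.2) × 0.4 × 0.05 × 0.4 = 0.00096
spanish: 0.2 × (1−0.4) × 0.95 × 0.95 × 0.45 = 0.048735
Highest score → italian.

italian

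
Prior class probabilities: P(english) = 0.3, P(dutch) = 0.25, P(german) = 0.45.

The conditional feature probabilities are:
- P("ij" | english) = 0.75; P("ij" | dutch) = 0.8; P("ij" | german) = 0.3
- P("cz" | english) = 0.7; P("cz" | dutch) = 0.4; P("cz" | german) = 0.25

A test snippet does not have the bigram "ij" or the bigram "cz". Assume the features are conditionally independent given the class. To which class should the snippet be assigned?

english: 0.3 × (1−0.75) × (1−0.7) = 0.0225
dutch: 0.25 × (1−0.8) × (1−0.4) = 0.03
german: 0.45 × (1−0.3) × (1−0.25) = 0.23625
Highest score → german.

german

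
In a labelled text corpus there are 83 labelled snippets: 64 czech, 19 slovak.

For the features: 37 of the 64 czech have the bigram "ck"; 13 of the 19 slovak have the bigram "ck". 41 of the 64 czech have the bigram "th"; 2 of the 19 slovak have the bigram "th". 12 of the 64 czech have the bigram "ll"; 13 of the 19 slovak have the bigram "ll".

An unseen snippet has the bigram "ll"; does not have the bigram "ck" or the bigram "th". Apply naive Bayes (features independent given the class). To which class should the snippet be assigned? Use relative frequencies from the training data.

slovak

czech: (64/83) × (27/64) × (23/64) × (12/64) ≈ 0.0219197
slovak: (19/83) × (6/19) × (17/19) × (13/19) ≈ 0.0442546
Highest score → slovak.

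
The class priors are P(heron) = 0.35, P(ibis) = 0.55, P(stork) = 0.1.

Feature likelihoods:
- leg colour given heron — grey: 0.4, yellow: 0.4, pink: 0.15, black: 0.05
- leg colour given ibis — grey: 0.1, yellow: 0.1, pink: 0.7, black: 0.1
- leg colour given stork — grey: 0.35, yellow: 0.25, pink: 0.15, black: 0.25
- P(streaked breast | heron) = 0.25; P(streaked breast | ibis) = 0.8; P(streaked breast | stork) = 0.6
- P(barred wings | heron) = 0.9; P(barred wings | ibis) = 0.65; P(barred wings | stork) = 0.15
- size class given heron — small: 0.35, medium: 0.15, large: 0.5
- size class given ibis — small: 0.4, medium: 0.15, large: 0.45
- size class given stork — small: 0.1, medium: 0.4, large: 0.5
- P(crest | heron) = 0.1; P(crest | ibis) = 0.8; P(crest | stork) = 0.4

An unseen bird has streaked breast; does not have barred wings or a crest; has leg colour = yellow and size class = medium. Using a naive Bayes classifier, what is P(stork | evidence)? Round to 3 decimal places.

0.766

heron: 0.35 × 0.4 × 0.25 × (1−0.9) × 0.15 × (1−0.1) = 0.0004725
ibis: 0.55 × 0.1 × 0.8 × (1−0.65) × 0.15 × (1−0.8) = 0.000462
stork: 0.1 × 0.25 × 0.6 × (1−0.15) × 0.4 × (1−0.4) = 0.00306
P(stork | x) = 0.00306 / 0.0039945 ≈ 0.766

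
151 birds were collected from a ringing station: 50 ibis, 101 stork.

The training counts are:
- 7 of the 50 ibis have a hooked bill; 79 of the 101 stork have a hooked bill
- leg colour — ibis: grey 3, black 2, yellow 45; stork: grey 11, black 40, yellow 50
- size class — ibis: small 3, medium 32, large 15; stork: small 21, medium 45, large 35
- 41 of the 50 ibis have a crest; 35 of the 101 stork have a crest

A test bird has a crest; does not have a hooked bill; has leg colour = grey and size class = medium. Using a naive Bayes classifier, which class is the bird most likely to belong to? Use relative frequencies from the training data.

ibis: (50/151) × (43/50) × (3/50) × (32/50) × (41/50) ≈ 0.00896678
stork: (101/151) × (22/101) × (11/101) × (45/101) × (35/101) ≈ 0.00244994
Highest score → ibis.

ibis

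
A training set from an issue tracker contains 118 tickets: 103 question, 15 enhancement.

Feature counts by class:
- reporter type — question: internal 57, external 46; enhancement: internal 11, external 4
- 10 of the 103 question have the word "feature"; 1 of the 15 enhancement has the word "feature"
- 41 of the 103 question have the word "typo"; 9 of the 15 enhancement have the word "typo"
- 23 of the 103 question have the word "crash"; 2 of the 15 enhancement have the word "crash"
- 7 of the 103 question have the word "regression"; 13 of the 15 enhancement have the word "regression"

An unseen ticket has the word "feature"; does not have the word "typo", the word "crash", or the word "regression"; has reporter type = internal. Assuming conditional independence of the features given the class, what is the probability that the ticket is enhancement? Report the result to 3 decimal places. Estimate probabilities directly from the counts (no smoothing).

0.014

question: (103/118) × (57/103) × (10/103) × (62/103) × (80/103) × (96/103) ≈ 0.020436
enhancement: (15/118) × (11/15) × (1/15) × (6/15) × (13/15) × (2/15) ≈ 0.000287257
P(enhancement | x) = 0.000287257 / 0.020723257 ≈ 0.014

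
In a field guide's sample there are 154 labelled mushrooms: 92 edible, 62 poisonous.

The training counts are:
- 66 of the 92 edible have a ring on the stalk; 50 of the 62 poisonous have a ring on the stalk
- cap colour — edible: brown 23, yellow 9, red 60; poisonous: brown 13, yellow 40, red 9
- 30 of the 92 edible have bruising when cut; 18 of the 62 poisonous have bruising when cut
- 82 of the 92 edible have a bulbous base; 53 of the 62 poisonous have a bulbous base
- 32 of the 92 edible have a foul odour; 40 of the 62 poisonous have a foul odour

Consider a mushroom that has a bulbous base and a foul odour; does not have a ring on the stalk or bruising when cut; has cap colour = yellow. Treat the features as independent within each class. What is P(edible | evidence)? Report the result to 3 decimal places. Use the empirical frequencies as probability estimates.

edible: (92/154) × (26/92) × (9/92) × (62/92) × (82/92) × (32/92) ≈ 0.00345064
poisonous: (62/154) × (12/62) × (40/62) × (44/62) × (53/62) × (40/62) ≈ 0.0196762
P(edible | x) = 0.00345064 / 0.02312684 ≈ 0.149

0.149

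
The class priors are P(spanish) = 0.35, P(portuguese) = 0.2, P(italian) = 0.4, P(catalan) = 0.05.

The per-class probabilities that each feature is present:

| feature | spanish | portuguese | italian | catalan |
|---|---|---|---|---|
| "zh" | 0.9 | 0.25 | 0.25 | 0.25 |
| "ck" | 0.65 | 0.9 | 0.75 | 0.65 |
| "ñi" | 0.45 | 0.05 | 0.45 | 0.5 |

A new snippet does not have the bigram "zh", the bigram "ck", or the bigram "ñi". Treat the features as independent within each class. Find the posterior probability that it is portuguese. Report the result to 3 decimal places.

spanish: 0.35 × (1−0.9) × (1−0.65) × (1−0.45) = 0.0067375
portuguese: 0.2 × (1−0.25) × (1−0.9) × (1−0.05) = 0.01425
italian: 0.4 × (1−0.25) × (1−0.75) × (1−0.45) = 0.04125
catalan: 0.05 × (1−0.25) × (1−0.65) × (1−0.5) = 0.0065625
P(portuguese | x) = 0.01425 / 0.0688 ≈ 0.207

0.207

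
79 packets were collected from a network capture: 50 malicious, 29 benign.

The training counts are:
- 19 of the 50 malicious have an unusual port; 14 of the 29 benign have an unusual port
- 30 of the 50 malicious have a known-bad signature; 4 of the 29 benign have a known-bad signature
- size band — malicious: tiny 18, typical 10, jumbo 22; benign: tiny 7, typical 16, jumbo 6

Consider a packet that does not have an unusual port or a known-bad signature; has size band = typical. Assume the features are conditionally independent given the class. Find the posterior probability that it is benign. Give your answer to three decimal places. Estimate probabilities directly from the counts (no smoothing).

malicious: (50/79) × (31/50) × (20/50) × (10/50) ≈ 0.0313924
benign: (29/79) × (15/29) × (25/29) × (16/29) ≈ 0.0903084
P(benign | x) = 0.0903084 / 0.1217008 ≈ 0.742

0.742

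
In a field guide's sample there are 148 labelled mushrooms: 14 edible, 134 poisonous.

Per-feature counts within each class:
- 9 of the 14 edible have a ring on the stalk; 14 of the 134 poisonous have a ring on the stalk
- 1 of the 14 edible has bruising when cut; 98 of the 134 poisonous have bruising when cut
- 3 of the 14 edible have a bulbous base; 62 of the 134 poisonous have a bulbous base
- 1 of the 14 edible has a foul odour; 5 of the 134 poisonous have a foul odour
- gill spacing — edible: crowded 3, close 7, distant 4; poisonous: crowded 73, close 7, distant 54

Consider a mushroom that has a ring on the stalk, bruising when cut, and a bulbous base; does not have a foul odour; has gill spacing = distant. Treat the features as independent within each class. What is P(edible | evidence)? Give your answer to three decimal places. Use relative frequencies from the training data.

edible: (14/148) × (9/14) × (1/14) × (3/14) × (13/14) × (4/14) ≈ 0.000246941
poisonous: (134/148) × (14/134) × (98/134) × (62/134) × (129/134) × (54/134) ≈ 0.0124179
P(edible | x) = 0.000246941 / 0.012664841 ≈ 0.019

0.019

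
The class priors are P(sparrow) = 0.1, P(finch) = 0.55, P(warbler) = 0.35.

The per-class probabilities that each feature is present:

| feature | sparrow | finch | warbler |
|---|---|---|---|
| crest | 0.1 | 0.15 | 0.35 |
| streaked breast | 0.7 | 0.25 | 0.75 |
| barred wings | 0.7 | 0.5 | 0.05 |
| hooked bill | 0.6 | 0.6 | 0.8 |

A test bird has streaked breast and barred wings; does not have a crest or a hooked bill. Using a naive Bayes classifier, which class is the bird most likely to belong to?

finch

sparrow: 0.1 × (1−0.1) × 0.7 × 0.7 × (1−0.6) = 0.01764
finch: 0.55 × (1−0.15) × 0.25 × 0.5 × (1−0.6) = 0.023375
warbler: 0.35 × (1−0.35) × 0.75 × 0.05 × (1−0.8) = 0.00170625
Highest score → finch.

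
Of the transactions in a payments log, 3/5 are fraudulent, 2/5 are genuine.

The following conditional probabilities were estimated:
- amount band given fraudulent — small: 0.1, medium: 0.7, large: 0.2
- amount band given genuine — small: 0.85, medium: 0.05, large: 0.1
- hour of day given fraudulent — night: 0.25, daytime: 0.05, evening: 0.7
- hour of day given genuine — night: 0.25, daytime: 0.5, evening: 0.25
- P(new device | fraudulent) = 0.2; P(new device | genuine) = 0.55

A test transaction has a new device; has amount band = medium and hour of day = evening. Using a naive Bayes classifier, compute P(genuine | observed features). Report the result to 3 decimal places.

fraudulent: 0.6 × 0.7 × 0.7 × 0.2 = 0.0588
genuine: 0.4 × 0.05 × 0.25 × 0.55 = 0.00275
P(genuine | x) = 0.00275 / 0.06155 ≈ 0.045

0.045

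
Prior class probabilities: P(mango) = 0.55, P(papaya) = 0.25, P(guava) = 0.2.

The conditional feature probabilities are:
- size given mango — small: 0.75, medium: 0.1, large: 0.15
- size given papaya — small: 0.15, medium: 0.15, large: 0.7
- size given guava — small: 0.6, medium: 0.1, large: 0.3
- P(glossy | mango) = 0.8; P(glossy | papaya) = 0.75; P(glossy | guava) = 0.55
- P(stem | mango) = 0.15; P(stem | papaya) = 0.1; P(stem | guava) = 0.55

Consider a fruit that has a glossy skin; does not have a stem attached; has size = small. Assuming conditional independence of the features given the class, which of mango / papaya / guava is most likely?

mango: 0.55 × 0.75 × 0.8 × (1−0.15) = 0.2805
papaya: 0.25 × 0.15 × 0.75 × (1−0.1) = 0.0253125
guava: 0.2 × 0.6 × 0.55 × (1−0.55) = 0.0297
Highest score → mango.

mango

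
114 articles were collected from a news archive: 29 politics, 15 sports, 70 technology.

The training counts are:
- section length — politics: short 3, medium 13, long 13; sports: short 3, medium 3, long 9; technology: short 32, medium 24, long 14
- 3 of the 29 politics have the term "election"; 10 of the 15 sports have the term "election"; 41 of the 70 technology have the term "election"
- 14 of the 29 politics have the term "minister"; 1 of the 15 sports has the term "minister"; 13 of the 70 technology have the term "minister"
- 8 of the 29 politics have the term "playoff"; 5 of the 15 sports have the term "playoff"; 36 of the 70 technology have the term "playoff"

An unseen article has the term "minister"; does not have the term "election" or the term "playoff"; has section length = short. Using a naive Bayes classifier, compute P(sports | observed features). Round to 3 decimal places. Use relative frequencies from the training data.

politics: (29/114) × (3/29) × (26/29) × (14/29) × (21/29) ≈ 0.00824789
sports: (15/114) × (3/15) × (5/15) × (1/15) × (10/15) ≈ 0.000389864
technology: (70/114) × (32/70) × (29/70) × (13/70) × (34/70) ≈ 0.0104899
P(sports | x) = 0.000389864 / 0.019127654 ≈ 0.020

0.020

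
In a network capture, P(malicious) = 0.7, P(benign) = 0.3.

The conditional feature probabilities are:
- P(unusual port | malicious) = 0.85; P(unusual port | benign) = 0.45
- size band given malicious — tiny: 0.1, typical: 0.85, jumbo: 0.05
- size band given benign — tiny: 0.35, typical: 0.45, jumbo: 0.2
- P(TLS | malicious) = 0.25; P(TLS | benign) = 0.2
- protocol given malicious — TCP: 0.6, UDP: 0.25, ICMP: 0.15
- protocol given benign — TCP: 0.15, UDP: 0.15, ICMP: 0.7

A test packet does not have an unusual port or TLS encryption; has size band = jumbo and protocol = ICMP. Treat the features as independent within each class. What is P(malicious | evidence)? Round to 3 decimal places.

malicious: 0.7 × (1−0.85) × 0.05 × (1−0.25) × 0.15 = 0.000590625
benign: 0.3 × (1−0.45) × 0.2 × (1−0.2) × 0.7 = 0.01848
P(malicious | x) = 0.000590625 / 0.019070625 ≈ 0.031

0.031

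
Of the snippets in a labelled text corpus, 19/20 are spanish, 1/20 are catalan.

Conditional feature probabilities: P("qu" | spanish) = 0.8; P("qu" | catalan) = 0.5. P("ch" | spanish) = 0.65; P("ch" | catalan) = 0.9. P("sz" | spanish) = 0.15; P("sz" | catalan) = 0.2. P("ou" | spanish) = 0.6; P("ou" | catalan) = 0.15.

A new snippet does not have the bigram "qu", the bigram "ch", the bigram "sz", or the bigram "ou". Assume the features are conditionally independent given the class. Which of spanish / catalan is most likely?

spanish: 0.95 × (1−0.8) × (1−0.65) × (1−0.15) × (1−0.6) = 0.02261
catalan: 0.05 × (1−0.5) × (1−0.9) × (1−0.2) × (1−0.15) = 0.0017
Highest score → spanish.

spanish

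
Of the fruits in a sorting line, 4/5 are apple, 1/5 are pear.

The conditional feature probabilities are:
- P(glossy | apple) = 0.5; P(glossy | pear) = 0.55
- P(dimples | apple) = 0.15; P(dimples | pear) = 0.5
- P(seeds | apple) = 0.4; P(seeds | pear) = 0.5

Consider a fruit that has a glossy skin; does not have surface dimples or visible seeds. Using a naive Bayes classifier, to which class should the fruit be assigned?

apple

apple: 0.8 × 0.5 × (1−0.15) × (1−0.4) = 0.204
pear: 0.2 × 0.55 × (1−0.5) × (1−0.5) = 0.0275
Highest score → apple.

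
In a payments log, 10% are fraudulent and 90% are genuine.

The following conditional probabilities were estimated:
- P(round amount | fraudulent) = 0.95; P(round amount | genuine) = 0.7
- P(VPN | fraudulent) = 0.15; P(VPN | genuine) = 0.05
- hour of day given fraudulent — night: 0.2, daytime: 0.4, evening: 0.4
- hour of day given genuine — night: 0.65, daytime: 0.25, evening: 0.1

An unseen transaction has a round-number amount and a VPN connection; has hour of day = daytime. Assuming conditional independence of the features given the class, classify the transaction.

genuine

fraudulent: 0.1 × 0.95 × 0.15 × 0.4 = 0.0057
genuine: 0.9 × 0.7 × 0.05 × 0.25 = 0.007875
Highest score → genuine.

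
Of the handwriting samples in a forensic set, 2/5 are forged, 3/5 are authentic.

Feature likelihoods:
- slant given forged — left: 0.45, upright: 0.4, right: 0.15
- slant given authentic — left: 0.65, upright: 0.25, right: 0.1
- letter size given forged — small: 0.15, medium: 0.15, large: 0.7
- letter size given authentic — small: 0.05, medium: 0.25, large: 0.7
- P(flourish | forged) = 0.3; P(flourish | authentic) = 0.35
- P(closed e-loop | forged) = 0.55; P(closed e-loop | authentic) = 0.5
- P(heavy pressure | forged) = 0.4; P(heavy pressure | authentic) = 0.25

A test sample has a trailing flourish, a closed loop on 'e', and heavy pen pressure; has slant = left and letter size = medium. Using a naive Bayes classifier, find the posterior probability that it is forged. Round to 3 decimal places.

0.295

forged: 0.4 × 0.45 × 0.15 × 0.3 × 0.55 × 0.4 = 0.001782
authentic: 0.6 × 0.65 × 0.25 × 0.35 × 0.5 × 0.25 = 0.004265625
P(forged | x) = 0.001782 / 0.006047625 ≈ 0.295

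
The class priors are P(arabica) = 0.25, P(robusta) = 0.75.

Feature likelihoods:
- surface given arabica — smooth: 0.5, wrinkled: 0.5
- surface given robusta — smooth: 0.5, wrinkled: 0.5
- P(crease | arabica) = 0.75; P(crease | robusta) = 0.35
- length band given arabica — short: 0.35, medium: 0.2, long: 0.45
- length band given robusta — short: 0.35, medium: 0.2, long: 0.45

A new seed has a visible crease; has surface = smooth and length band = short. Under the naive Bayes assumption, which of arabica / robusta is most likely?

arabica: 0.25 × 0.5 × 0.75 × 0.35 = 0.0328125
robusta: 0.75 × 0.5 × 0.35 × 0.35 = 0.0459375
Highest score → robusta.

robusta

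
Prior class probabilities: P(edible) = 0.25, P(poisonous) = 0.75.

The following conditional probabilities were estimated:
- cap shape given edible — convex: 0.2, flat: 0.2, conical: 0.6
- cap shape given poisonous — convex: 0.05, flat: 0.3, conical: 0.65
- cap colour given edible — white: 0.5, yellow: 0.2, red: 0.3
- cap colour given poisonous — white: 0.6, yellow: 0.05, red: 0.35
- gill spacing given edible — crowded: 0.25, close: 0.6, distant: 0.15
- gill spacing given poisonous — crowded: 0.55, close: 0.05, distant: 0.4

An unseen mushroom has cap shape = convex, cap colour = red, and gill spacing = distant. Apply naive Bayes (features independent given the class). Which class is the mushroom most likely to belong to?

edible: 0.25 × 0.2 × 0.3 × 0.15 = 0.00225
poisonous: 0.75 × 0.05 × 0.35 × 0.4 = 0.00525
Highest score → poisonous.

poisonous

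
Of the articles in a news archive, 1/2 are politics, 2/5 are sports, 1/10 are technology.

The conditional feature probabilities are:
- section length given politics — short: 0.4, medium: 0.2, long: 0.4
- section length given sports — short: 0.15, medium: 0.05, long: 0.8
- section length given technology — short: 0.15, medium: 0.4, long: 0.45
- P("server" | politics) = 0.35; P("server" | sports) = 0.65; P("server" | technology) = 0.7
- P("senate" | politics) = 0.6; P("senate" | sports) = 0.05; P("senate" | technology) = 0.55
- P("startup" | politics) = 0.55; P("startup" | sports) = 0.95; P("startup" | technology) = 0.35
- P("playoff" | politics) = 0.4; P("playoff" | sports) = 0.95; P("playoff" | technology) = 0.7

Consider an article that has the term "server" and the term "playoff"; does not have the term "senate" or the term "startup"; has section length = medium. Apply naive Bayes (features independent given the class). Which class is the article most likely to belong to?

technology

politics: 0.5 × 0.2 × 0.35 × (1−0.6) × (1−0.55) × 0.4 = 0.00252
sports: 0.4 × 0.05 × 0.65 × (1−0.05) × (1−0.95) × 0.95 = 0.000586625
technology: 0.1 × 0.4 × 0.7 × (1−0.55) × (1−0.35) × 0.7 = 0.005733
Highest score → technology.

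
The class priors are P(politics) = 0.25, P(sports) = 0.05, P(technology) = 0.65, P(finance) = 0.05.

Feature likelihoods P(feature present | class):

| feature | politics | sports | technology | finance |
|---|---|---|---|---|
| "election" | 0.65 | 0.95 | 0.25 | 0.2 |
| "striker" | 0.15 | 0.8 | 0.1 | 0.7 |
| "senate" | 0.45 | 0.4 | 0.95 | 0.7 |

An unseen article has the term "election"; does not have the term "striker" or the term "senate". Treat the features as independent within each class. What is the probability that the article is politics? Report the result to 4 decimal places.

0.8452

politics: 0.25 × 0.65 × (1−0.15) × (1−0.45) = 0.07596875
sports: 0.05 × 0.95 × (1−0.8) × (1−0.4) = 0.0057
technology: 0.65 × 0.25 × (1−0.1) × (1−0.95) = 0.0073125
finance: 0.05 × 0.2 × (1−0.7) × (1−0.7) = 0.0009
P(politics | x) = 0.07596875 / 0.08988125 ≈ 0.8452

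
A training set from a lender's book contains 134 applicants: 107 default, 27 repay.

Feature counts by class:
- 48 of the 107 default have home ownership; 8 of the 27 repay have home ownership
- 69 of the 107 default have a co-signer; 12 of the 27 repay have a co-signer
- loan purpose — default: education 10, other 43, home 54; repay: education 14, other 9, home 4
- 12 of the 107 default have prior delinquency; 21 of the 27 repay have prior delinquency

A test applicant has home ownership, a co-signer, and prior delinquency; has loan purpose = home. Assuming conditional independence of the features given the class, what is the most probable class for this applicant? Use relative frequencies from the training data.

default

default: (107/134) × (48/107) × (69/107) × (54/107) × (12/107) ≈ 0.013074
repay: (27/134) × (8/27) × (12/27) × (4/27) × (21/27) ≈ 0.00305742
Highest score → default.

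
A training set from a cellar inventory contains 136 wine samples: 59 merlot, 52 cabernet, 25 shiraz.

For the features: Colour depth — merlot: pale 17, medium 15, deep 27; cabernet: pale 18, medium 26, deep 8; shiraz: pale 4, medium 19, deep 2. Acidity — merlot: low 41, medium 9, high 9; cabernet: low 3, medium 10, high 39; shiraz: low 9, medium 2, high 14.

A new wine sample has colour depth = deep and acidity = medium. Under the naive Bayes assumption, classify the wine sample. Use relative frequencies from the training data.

merlot

merlot: (59/136) × (27/59) × (9/59) ≈ 0.0302841
cabernet: (52/136) × (8/52) × (10/52) ≈ 0.0113122
shiraz: (25/136) × (2/25) × (2/25) ≈ 0.00117647
Highest score → merlot.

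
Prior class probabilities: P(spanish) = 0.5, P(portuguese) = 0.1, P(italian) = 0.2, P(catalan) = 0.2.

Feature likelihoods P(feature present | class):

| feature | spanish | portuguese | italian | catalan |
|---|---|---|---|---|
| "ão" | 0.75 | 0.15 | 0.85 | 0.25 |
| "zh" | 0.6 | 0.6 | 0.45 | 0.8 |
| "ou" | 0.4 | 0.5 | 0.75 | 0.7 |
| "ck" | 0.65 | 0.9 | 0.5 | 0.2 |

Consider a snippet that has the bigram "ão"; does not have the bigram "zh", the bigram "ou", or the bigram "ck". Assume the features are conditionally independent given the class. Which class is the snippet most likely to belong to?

spanish

spanish: 0.5 × 0.75 × (1−0.6) × (1−0.4) × (1−0.65) = 0.0315
portuguese: 0.1 × 0.15 × (1−0.6) × (1−0.5) × (1−0.9) = 0.0003
italian: 0.2 × 0.85 × (1−0.45) × (1−0.75) × (1−0.5) = 0.0116875
catalan: 0.2 × 0.25 × (1−0.8) × (1−0.7) × (1−0.2) = 0.0024
Highest score → spanish.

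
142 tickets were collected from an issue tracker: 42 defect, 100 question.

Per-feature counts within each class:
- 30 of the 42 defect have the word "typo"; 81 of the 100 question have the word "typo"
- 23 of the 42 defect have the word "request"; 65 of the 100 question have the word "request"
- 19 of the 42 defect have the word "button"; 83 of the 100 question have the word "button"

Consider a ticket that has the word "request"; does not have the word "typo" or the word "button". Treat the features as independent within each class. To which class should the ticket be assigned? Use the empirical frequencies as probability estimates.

defect: (42/142) × (12/42) × (23/42) × (23/42) ≈ 0.0253425
question: (100/142) × (19/100) × (65/100) × (17/100) ≈ 0.0147852
Highest score → defect.

defect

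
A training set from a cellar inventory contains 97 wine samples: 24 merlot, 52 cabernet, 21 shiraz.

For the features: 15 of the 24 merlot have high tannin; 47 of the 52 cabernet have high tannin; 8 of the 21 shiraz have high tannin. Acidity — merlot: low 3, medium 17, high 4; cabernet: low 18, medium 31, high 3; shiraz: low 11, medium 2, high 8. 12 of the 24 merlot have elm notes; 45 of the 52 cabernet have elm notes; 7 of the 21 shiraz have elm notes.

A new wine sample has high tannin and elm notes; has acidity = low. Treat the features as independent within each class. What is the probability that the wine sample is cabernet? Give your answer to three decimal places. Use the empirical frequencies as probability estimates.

merlot: (24/97) × (15/24) × (3/24) × (12/24) ≈ 0.00966495
cabernet: (52/97) × (47/52) × (18/52) × (45/52) ≈ 0.145146
shiraz: (21/97) × (8/21) × (11/21) × (7/21) ≈ 0.0144003
P(cabernet | x) = 0.145146 / 0.16921125 ≈ 0.858

0.858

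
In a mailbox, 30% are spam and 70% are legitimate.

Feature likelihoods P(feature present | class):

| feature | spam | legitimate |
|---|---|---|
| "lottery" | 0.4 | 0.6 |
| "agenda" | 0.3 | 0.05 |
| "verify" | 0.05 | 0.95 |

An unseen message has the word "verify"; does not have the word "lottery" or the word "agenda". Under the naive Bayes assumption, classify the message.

legitimate

spam: 0.3 × (1−0.4) × (1−0.3) × 0.05 = 0.0063
legitimate: 0.7 × (1−0.6) × (1−0.05) × 0.95 = 0.2527
Highest score → legitimate.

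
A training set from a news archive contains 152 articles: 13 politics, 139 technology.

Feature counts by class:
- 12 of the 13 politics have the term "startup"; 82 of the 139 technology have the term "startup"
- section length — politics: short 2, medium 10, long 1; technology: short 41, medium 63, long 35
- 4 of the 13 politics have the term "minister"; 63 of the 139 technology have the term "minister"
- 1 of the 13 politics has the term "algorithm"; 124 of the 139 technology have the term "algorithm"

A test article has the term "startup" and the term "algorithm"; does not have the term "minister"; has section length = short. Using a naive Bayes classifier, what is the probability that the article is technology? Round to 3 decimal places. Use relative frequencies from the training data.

politics: (13/152) × (12/13) × (2/13) × (9/13) × (1/13) ≈ 0.000646815
technology: (139/152) × (82/139) × (41/139) × (76/139) × (124/139) ≈ 0.0776149
P(technology | x) = 0.0776149 / 0.078261715 ≈ 0.992

0.992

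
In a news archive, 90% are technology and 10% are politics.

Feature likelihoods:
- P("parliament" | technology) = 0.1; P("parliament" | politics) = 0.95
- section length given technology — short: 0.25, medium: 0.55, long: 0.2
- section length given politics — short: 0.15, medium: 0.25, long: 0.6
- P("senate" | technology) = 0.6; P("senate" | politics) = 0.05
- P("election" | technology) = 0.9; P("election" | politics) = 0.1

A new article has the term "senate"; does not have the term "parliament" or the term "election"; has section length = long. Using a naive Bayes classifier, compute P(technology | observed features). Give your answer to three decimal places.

0.986

technology: 0.9 × (1−0.1) × 0.2 × 0.6 × (1−0.9) = 0.00972
politics: 0.1 × (1−0.95) × 0.6 × 0.05 × (1−0.1) = 0.000135
P(technology | x) = 0.00972 / 0.009855 ≈ 0.986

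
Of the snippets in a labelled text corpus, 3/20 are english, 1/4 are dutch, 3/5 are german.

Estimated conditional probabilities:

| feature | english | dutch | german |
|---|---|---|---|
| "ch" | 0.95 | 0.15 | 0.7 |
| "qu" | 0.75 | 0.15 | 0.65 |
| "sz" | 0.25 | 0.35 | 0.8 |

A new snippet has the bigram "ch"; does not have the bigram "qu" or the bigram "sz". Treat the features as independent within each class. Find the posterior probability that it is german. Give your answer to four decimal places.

0.3826

english: 0.15 × 0.95 × (1−0.75) × (1−0.25) = 0.02671875
dutch: 0.25 × 0.15 × (1−0.15) × (1−0.35) = 0.02071875
german: 0.6 × 0.7 × (1−0.65) × (1−0.8) = 0.0294
P(german | x) = 0.0294 / 0.0768375 ≈ 0.3826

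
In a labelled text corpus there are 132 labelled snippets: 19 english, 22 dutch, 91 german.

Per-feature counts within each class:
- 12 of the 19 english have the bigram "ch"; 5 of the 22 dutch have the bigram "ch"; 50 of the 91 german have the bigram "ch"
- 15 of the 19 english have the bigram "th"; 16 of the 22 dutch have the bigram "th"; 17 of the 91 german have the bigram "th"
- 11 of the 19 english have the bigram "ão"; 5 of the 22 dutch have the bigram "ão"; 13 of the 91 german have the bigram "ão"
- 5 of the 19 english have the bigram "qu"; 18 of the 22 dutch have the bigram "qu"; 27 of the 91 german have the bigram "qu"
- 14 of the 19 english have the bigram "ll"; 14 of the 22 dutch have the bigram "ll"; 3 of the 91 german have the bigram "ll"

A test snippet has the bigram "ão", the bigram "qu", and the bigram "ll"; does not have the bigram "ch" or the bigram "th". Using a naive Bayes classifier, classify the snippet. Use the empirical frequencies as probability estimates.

english: (19/132) × (7/19) × (4/19) × (11/19) × (5/19) × (14/19) ≈ 0.00125332
dutch: (22/132) × (17/22) × (6/22) × (5/22) × (18/22) × (14/22) ≈ 0.00415629
german: (91/132) × (41/91) × (74/91) × (13/91) × (27/91) × (3/91) ≈ 0.000352943
Highest score → dutch.

dutch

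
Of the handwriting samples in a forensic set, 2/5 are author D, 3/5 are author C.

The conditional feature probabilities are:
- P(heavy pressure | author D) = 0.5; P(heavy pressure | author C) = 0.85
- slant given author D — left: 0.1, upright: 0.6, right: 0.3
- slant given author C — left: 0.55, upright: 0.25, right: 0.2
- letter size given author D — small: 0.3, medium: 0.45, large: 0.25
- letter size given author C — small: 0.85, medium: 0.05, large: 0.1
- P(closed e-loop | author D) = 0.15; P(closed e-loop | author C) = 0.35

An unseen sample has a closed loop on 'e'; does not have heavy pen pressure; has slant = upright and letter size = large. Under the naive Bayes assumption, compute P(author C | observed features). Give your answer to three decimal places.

0.149

author D: 0.4 × (1−0.5) × 0.6 × 0.25 × 0.15 = 0.0045
author C: 0.6 × (1−0.85) × 0.25 × 0.1 × 0.35 = 0.0007875
P(author C | x) = 0.0007875 / 0.0052875 ≈ 0.149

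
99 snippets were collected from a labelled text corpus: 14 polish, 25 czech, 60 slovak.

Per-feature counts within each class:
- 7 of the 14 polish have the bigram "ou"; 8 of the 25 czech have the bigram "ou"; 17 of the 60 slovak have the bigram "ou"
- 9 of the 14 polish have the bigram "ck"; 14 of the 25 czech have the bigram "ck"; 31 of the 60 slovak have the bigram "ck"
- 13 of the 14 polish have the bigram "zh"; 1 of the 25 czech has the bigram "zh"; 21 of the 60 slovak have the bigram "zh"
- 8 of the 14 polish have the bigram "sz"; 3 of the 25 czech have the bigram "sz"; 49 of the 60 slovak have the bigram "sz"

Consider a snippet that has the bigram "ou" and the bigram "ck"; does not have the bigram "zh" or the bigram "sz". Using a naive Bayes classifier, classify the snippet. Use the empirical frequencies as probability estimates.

czech

polish: (14/99) × (7/14) × (9/14) × (1/14) × (6/14) ≈ 0.00139147
czech: (25/99) × (8/25) × (14/25) × (24/25) × (22/25) ≈ 0.0382293
slovak: (60/99) × (17/60) × (31/60) × (39/60) × (11/60) ≈ 0.0105725
Highest score → czech.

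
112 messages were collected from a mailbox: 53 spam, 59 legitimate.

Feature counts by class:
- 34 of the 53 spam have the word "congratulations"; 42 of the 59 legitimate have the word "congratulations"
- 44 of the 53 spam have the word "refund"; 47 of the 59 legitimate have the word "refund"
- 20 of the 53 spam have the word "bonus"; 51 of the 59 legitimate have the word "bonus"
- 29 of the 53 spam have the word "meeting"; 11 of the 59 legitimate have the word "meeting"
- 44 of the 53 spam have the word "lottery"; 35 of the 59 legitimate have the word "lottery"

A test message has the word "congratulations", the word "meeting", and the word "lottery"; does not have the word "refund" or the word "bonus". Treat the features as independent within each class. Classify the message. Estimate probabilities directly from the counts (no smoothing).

spam: (53/112) × (34/53) × (9/53) × (33/53) × (29/53) × (44/53) ≈ 0.0145802
legitimate: (59/112) × (42/59) × (12/59) × (8/59) × (11/59) × (35/59) ≈ 0.00114381
Highest score → spam.

spam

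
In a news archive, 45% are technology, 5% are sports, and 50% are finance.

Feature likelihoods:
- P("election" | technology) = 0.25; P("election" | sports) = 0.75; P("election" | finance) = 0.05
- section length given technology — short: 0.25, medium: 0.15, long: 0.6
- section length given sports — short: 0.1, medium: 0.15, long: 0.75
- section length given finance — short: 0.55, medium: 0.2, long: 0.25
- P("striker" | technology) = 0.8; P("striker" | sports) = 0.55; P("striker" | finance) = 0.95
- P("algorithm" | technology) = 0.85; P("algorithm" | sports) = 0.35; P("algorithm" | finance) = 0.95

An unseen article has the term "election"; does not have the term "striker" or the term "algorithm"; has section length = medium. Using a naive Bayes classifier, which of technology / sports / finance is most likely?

sports

technology: 0.45 × 0.25 × 0.15 × (1−0.8) × (1−0.85) = 0.00050625
sports: 0.05 × 0.75 × 0.15 × (1−0.55) × (1−0.35) = 0.0016453125
finance: 0.5 × 0.05 × 0.2 × (1−0.95) × (1−0.95) = 0.0000125
Highest score → sports.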